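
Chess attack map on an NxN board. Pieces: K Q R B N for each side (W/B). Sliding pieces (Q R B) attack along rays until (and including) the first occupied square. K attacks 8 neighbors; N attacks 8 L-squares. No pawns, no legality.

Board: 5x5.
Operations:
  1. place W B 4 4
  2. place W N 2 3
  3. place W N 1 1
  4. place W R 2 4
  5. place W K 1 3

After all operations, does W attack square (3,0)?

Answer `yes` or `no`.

Answer: yes

Derivation:
Op 1: place WB@(4,4)
Op 2: place WN@(2,3)
Op 3: place WN@(1,1)
Op 4: place WR@(2,4)
Op 5: place WK@(1,3)
Per-piece attacks for W:
  WN@(1,1): attacks (2,3) (3,2) (0,3) (3,0)
  WK@(1,3): attacks (1,4) (1,2) (2,3) (0,3) (2,4) (2,2) (0,4) (0,2)
  WN@(2,3): attacks (4,4) (0,4) (3,1) (4,2) (1,1) (0,2)
  WR@(2,4): attacks (2,3) (3,4) (4,4) (1,4) (0,4) [ray(0,-1) blocked at (2,3); ray(1,0) blocked at (4,4)]
  WB@(4,4): attacks (3,3) (2,2) (1,1) [ray(-1,-1) blocked at (1,1)]
W attacks (3,0): yes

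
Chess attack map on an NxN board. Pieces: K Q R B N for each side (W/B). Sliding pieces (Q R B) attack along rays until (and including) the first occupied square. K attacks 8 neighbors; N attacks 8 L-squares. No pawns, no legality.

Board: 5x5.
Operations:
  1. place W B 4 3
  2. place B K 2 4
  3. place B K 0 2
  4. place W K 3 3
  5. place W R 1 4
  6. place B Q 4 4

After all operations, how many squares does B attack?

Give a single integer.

Op 1: place WB@(4,3)
Op 2: place BK@(2,4)
Op 3: place BK@(0,2)
Op 4: place WK@(3,3)
Op 5: place WR@(1,4)
Op 6: place BQ@(4,4)
Per-piece attacks for B:
  BK@(0,2): attacks (0,3) (0,1) (1,2) (1,3) (1,1)
  BK@(2,4): attacks (2,3) (3,4) (1,4) (3,3) (1,3)
  BQ@(4,4): attacks (4,3) (3,4) (2,4) (3,3) [ray(0,-1) blocked at (4,3); ray(-1,0) blocked at (2,4); ray(-1,-1) blocked at (3,3)]
Union (11 distinct): (0,1) (0,3) (1,1) (1,2) (1,3) (1,4) (2,3) (2,4) (3,3) (3,4) (4,3)

Answer: 11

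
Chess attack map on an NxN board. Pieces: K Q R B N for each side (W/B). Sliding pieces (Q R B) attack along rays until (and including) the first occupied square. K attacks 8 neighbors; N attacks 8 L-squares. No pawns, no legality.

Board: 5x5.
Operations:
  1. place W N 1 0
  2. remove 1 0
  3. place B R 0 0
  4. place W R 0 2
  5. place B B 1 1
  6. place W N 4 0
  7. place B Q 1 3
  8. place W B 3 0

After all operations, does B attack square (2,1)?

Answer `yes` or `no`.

Answer: no

Derivation:
Op 1: place WN@(1,0)
Op 2: remove (1,0)
Op 3: place BR@(0,0)
Op 4: place WR@(0,2)
Op 5: place BB@(1,1)
Op 6: place WN@(4,0)
Op 7: place BQ@(1,3)
Op 8: place WB@(3,0)
Per-piece attacks for B:
  BR@(0,0): attacks (0,1) (0,2) (1,0) (2,0) (3,0) [ray(0,1) blocked at (0,2); ray(1,0) blocked at (3,0)]
  BB@(1,1): attacks (2,2) (3,3) (4,4) (2,0) (0,2) (0,0) [ray(-1,1) blocked at (0,2); ray(-1,-1) blocked at (0,0)]
  BQ@(1,3): attacks (1,4) (1,2) (1,1) (2,3) (3,3) (4,3) (0,3) (2,4) (2,2) (3,1) (4,0) (0,4) (0,2) [ray(0,-1) blocked at (1,1); ray(1,-1) blocked at (4,0); ray(-1,-1) blocked at (0,2)]
B attacks (2,1): no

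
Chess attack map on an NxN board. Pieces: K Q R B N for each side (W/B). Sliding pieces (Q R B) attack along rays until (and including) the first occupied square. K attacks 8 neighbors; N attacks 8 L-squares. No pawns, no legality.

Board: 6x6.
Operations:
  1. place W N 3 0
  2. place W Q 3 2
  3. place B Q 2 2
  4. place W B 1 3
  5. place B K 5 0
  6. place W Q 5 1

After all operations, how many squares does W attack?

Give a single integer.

Answer: 27

Derivation:
Op 1: place WN@(3,0)
Op 2: place WQ@(3,2)
Op 3: place BQ@(2,2)
Op 4: place WB@(1,3)
Op 5: place BK@(5,0)
Op 6: place WQ@(5,1)
Per-piece attacks for W:
  WB@(1,3): attacks (2,4) (3,5) (2,2) (0,4) (0,2) [ray(1,-1) blocked at (2,2)]
  WN@(3,0): attacks (4,2) (5,1) (2,2) (1,1)
  WQ@(3,2): attacks (3,3) (3,4) (3,5) (3,1) (3,0) (4,2) (5,2) (2,2) (4,3) (5,4) (4,1) (5,0) (2,3) (1,4) (0,5) (2,1) (1,0) [ray(0,-1) blocked at (3,0); ray(-1,0) blocked at (2,2); ray(1,-1) blocked at (5,0)]
  WQ@(5,1): attacks (5,2) (5,3) (5,4) (5,5) (5,0) (4,1) (3,1) (2,1) (1,1) (0,1) (4,2) (3,3) (2,4) (1,5) (4,0) [ray(0,-1) blocked at (5,0)]
Union (27 distinct): (0,1) (0,2) (0,4) (0,5) (1,0) (1,1) (1,4) (1,5) (2,1) (2,2) (2,3) (2,4) (3,0) (3,1) (3,3) (3,4) (3,5) (4,0) (4,1) (4,2) (4,3) (5,0) (5,1) (5,2) (5,3) (5,4) (5,5)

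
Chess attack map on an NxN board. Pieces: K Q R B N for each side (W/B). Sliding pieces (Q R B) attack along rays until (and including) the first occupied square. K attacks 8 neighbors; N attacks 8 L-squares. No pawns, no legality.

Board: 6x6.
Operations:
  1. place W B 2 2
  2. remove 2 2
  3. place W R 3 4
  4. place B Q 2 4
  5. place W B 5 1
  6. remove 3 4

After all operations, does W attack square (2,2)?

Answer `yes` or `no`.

Op 1: place WB@(2,2)
Op 2: remove (2,2)
Op 3: place WR@(3,4)
Op 4: place BQ@(2,4)
Op 5: place WB@(5,1)
Op 6: remove (3,4)
Per-piece attacks for W:
  WB@(5,1): attacks (4,2) (3,3) (2,4) (4,0) [ray(-1,1) blocked at (2,4)]
W attacks (2,2): no

Answer: no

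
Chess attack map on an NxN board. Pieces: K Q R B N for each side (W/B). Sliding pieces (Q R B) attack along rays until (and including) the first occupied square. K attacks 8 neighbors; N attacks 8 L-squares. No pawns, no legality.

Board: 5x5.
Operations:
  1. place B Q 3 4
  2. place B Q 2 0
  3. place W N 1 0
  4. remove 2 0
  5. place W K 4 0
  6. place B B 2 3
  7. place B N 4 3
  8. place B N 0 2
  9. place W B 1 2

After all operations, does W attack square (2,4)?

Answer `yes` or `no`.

Answer: no

Derivation:
Op 1: place BQ@(3,4)
Op 2: place BQ@(2,0)
Op 3: place WN@(1,0)
Op 4: remove (2,0)
Op 5: place WK@(4,0)
Op 6: place BB@(2,3)
Op 7: place BN@(4,3)
Op 8: place BN@(0,2)
Op 9: place WB@(1,2)
Per-piece attacks for W:
  WN@(1,0): attacks (2,2) (3,1) (0,2)
  WB@(1,2): attacks (2,3) (2,1) (3,0) (0,3) (0,1) [ray(1,1) blocked at (2,3)]
  WK@(4,0): attacks (4,1) (3,0) (3,1)
W attacks (2,4): no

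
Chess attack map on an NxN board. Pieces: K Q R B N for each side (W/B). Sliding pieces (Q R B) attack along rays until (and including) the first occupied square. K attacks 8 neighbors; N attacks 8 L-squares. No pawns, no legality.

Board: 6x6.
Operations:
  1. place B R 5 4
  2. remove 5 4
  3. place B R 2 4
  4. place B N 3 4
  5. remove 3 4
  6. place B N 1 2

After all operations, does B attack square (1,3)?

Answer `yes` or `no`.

Answer: no

Derivation:
Op 1: place BR@(5,4)
Op 2: remove (5,4)
Op 3: place BR@(2,4)
Op 4: place BN@(3,4)
Op 5: remove (3,4)
Op 6: place BN@(1,2)
Per-piece attacks for B:
  BN@(1,2): attacks (2,4) (3,3) (0,4) (2,0) (3,1) (0,0)
  BR@(2,4): attacks (2,5) (2,3) (2,2) (2,1) (2,0) (3,4) (4,4) (5,4) (1,4) (0,4)
B attacks (1,3): no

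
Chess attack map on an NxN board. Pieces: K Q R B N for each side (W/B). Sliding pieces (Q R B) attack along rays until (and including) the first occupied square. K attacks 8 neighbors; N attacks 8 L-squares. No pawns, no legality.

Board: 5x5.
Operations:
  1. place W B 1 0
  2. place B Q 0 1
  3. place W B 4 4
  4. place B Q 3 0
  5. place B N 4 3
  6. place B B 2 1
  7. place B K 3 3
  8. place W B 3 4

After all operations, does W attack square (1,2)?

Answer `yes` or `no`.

Op 1: place WB@(1,0)
Op 2: place BQ@(0,1)
Op 3: place WB@(4,4)
Op 4: place BQ@(3,0)
Op 5: place BN@(4,3)
Op 6: place BB@(2,1)
Op 7: place BK@(3,3)
Op 8: place WB@(3,4)
Per-piece attacks for W:
  WB@(1,0): attacks (2,1) (0,1) [ray(1,1) blocked at (2,1); ray(-1,1) blocked at (0,1)]
  WB@(3,4): attacks (4,3) (2,3) (1,2) (0,1) [ray(1,-1) blocked at (4,3); ray(-1,-1) blocked at (0,1)]
  WB@(4,4): attacks (3,3) [ray(-1,-1) blocked at (3,3)]
W attacks (1,2): yes

Answer: yes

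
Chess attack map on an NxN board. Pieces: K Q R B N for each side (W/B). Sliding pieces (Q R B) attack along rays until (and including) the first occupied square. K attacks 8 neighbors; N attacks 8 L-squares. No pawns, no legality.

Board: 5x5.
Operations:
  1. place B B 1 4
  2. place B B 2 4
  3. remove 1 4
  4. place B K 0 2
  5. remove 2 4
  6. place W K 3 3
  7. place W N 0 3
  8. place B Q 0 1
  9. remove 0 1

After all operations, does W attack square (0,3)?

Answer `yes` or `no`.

Op 1: place BB@(1,4)
Op 2: place BB@(2,4)
Op 3: remove (1,4)
Op 4: place BK@(0,2)
Op 5: remove (2,4)
Op 6: place WK@(3,3)
Op 7: place WN@(0,3)
Op 8: place BQ@(0,1)
Op 9: remove (0,1)
Per-piece attacks for W:
  WN@(0,3): attacks (2,4) (1,1) (2,2)
  WK@(3,3): attacks (3,4) (3,2) (4,3) (2,3) (4,4) (4,2) (2,4) (2,2)
W attacks (0,3): no

Answer: no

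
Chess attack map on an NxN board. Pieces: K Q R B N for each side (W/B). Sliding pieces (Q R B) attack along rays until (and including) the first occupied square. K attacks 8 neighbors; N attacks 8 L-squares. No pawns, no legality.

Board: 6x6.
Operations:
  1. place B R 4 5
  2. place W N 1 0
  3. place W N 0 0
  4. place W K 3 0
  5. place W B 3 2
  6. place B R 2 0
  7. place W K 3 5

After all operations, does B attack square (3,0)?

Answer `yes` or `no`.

Answer: yes

Derivation:
Op 1: place BR@(4,5)
Op 2: place WN@(1,0)
Op 3: place WN@(0,0)
Op 4: place WK@(3,0)
Op 5: place WB@(3,2)
Op 6: place BR@(2,0)
Op 7: place WK@(3,5)
Per-piece attacks for B:
  BR@(2,0): attacks (2,1) (2,2) (2,3) (2,4) (2,5) (3,0) (1,0) [ray(1,0) blocked at (3,0); ray(-1,0) blocked at (1,0)]
  BR@(4,5): attacks (4,4) (4,3) (4,2) (4,1) (4,0) (5,5) (3,5) [ray(-1,0) blocked at (3,5)]
B attacks (3,0): yes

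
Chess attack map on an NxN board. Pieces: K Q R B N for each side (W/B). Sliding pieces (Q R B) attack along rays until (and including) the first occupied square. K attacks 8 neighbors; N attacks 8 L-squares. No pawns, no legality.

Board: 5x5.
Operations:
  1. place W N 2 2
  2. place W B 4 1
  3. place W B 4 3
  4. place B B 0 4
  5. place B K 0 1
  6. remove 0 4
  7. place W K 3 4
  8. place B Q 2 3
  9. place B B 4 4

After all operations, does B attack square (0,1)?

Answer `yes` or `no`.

Op 1: place WN@(2,2)
Op 2: place WB@(4,1)
Op 3: place WB@(4,3)
Op 4: place BB@(0,4)
Op 5: place BK@(0,1)
Op 6: remove (0,4)
Op 7: place WK@(3,4)
Op 8: place BQ@(2,3)
Op 9: place BB@(4,4)
Per-piece attacks for B:
  BK@(0,1): attacks (0,2) (0,0) (1,1) (1,2) (1,0)
  BQ@(2,3): attacks (2,4) (2,2) (3,3) (4,3) (1,3) (0,3) (3,4) (3,2) (4,1) (1,4) (1,2) (0,1) [ray(0,-1) blocked at (2,2); ray(1,0) blocked at (4,3); ray(1,1) blocked at (3,4); ray(1,-1) blocked at (4,1); ray(-1,-1) blocked at (0,1)]
  BB@(4,4): attacks (3,3) (2,2) [ray(-1,-1) blocked at (2,2)]
B attacks (0,1): yes

Answer: yes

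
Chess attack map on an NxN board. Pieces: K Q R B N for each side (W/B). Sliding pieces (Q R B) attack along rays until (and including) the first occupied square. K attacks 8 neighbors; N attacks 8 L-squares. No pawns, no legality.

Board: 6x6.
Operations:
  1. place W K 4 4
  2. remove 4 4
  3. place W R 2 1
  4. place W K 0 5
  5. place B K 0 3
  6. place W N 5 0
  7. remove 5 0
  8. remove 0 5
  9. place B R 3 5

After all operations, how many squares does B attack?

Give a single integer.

Op 1: place WK@(4,4)
Op 2: remove (4,4)
Op 3: place WR@(2,1)
Op 4: place WK@(0,5)
Op 5: place BK@(0,3)
Op 6: place WN@(5,0)
Op 7: remove (5,0)
Op 8: remove (0,5)
Op 9: place BR@(3,5)
Per-piece attacks for B:
  BK@(0,3): attacks (0,4) (0,2) (1,3) (1,4) (1,2)
  BR@(3,5): attacks (3,4) (3,3) (3,2) (3,1) (3,0) (4,5) (5,5) (2,5) (1,5) (0,5)
Union (15 distinct): (0,2) (0,4) (0,5) (1,2) (1,3) (1,4) (1,5) (2,5) (3,0) (3,1) (3,2) (3,3) (3,4) (4,5) (5,5)

Answer: 15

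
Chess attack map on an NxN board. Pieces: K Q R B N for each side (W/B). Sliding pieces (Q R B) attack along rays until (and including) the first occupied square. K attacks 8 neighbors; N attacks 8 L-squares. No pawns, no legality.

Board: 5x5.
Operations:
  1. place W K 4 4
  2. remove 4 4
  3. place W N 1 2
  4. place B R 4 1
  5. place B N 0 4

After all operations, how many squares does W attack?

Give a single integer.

Op 1: place WK@(4,4)
Op 2: remove (4,4)
Op 3: place WN@(1,2)
Op 4: place BR@(4,1)
Op 5: place BN@(0,4)
Per-piece attacks for W:
  WN@(1,2): attacks (2,4) (3,3) (0,4) (2,0) (3,1) (0,0)
Union (6 distinct): (0,0) (0,4) (2,0) (2,4) (3,1) (3,3)

Answer: 6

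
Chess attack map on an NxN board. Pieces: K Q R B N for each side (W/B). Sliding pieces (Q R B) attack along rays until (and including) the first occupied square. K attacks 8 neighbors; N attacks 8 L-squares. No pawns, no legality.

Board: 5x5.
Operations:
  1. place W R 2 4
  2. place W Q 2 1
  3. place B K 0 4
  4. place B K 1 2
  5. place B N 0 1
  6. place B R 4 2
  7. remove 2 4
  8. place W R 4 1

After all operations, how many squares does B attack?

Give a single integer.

Op 1: place WR@(2,4)
Op 2: place WQ@(2,1)
Op 3: place BK@(0,4)
Op 4: place BK@(1,2)
Op 5: place BN@(0,1)
Op 6: place BR@(4,2)
Op 7: remove (2,4)
Op 8: place WR@(4,1)
Per-piece attacks for B:
  BN@(0,1): attacks (1,3) (2,2) (2,0)
  BK@(0,4): attacks (0,3) (1,4) (1,3)
  BK@(1,2): attacks (1,3) (1,1) (2,2) (0,2) (2,3) (2,1) (0,3) (0,1)
  BR@(4,2): attacks (4,3) (4,4) (4,1) (3,2) (2,2) (1,2) [ray(0,-1) blocked at (4,1); ray(-1,0) blocked at (1,2)]
Union (15 distinct): (0,1) (0,2) (0,3) (1,1) (1,2) (1,3) (1,4) (2,0) (2,1) (2,2) (2,3) (3,2) (4,1) (4,3) (4,4)

Answer: 15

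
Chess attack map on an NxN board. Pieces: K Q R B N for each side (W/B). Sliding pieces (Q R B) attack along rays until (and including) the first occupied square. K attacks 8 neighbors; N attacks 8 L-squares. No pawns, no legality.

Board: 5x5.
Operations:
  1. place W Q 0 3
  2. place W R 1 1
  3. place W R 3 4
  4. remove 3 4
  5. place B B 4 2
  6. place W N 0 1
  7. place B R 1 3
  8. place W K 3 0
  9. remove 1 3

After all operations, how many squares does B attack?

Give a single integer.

Answer: 4

Derivation:
Op 1: place WQ@(0,3)
Op 2: place WR@(1,1)
Op 3: place WR@(3,4)
Op 4: remove (3,4)
Op 5: place BB@(4,2)
Op 6: place WN@(0,1)
Op 7: place BR@(1,3)
Op 8: place WK@(3,0)
Op 9: remove (1,3)
Per-piece attacks for B:
  BB@(4,2): attacks (3,3) (2,4) (3,1) (2,0)
Union (4 distinct): (2,0) (2,4) (3,1) (3,3)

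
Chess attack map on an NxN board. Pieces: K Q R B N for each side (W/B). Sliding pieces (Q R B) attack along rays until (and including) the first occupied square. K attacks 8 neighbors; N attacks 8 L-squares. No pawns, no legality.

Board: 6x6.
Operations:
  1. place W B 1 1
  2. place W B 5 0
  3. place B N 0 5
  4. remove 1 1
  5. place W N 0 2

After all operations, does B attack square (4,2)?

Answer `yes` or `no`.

Op 1: place WB@(1,1)
Op 2: place WB@(5,0)
Op 3: place BN@(0,5)
Op 4: remove (1,1)
Op 5: place WN@(0,2)
Per-piece attacks for B:
  BN@(0,5): attacks (1,3) (2,4)
B attacks (4,2): no

Answer: no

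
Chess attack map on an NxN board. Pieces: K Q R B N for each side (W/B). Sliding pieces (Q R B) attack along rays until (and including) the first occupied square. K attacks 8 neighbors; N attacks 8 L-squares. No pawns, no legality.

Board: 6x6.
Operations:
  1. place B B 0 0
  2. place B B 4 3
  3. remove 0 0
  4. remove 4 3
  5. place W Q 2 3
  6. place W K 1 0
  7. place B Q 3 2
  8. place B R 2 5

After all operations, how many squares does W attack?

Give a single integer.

Answer: 19

Derivation:
Op 1: place BB@(0,0)
Op 2: place BB@(4,3)
Op 3: remove (0,0)
Op 4: remove (4,3)
Op 5: place WQ@(2,3)
Op 6: place WK@(1,0)
Op 7: place BQ@(3,2)
Op 8: place BR@(2,5)
Per-piece attacks for W:
  WK@(1,0): attacks (1,1) (2,0) (0,0) (2,1) (0,1)
  WQ@(2,3): attacks (2,4) (2,5) (2,2) (2,1) (2,0) (3,3) (4,3) (5,3) (1,3) (0,3) (3,4) (4,5) (3,2) (1,4) (0,5) (1,2) (0,1) [ray(0,1) blocked at (2,5); ray(1,-1) blocked at (3,2)]
Union (19 distinct): (0,0) (0,1) (0,3) (0,5) (1,1) (1,2) (1,3) (1,4) (2,0) (2,1) (2,2) (2,4) (2,5) (3,2) (3,3) (3,4) (4,3) (4,5) (5,3)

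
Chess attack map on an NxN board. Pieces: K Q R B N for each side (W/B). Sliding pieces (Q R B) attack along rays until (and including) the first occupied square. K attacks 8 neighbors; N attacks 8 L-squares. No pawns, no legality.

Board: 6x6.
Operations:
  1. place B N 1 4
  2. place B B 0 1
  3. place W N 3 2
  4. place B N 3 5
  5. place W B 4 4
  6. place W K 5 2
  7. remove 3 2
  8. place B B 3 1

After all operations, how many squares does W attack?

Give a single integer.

Answer: 11

Derivation:
Op 1: place BN@(1,4)
Op 2: place BB@(0,1)
Op 3: place WN@(3,2)
Op 4: place BN@(3,5)
Op 5: place WB@(4,4)
Op 6: place WK@(5,2)
Op 7: remove (3,2)
Op 8: place BB@(3,1)
Per-piece attacks for W:
  WB@(4,4): attacks (5,5) (5,3) (3,5) (3,3) (2,2) (1,1) (0,0) [ray(-1,1) blocked at (3,5)]
  WK@(5,2): attacks (5,3) (5,1) (4,2) (4,3) (4,1)
Union (11 distinct): (0,0) (1,1) (2,2) (3,3) (3,5) (4,1) (4,2) (4,3) (5,1) (5,3) (5,5)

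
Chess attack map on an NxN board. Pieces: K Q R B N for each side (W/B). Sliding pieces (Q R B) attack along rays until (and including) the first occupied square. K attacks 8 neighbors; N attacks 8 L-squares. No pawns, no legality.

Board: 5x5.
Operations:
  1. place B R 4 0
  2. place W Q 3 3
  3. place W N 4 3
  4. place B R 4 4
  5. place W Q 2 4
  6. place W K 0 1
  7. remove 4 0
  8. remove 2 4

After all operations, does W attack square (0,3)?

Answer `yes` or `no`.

Answer: yes

Derivation:
Op 1: place BR@(4,0)
Op 2: place WQ@(3,3)
Op 3: place WN@(4,3)
Op 4: place BR@(4,4)
Op 5: place WQ@(2,4)
Op 6: place WK@(0,1)
Op 7: remove (4,0)
Op 8: remove (2,4)
Per-piece attacks for W:
  WK@(0,1): attacks (0,2) (0,0) (1,1) (1,2) (1,0)
  WQ@(3,3): attacks (3,4) (3,2) (3,1) (3,0) (4,3) (2,3) (1,3) (0,3) (4,4) (4,2) (2,4) (2,2) (1,1) (0,0) [ray(1,0) blocked at (4,3); ray(1,1) blocked at (4,4)]
  WN@(4,3): attacks (2,4) (3,1) (2,2)
W attacks (0,3): yes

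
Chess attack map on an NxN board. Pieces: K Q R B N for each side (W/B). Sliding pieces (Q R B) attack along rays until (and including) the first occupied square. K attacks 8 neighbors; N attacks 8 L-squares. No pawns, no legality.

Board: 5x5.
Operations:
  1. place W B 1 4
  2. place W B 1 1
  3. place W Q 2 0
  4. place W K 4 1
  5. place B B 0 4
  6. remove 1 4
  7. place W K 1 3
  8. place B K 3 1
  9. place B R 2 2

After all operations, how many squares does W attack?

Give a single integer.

Answer: 18

Derivation:
Op 1: place WB@(1,4)
Op 2: place WB@(1,1)
Op 3: place WQ@(2,0)
Op 4: place WK@(4,1)
Op 5: place BB@(0,4)
Op 6: remove (1,4)
Op 7: place WK@(1,3)
Op 8: place BK@(3,1)
Op 9: place BR@(2,2)
Per-piece attacks for W:
  WB@(1,1): attacks (2,2) (2,0) (0,2) (0,0) [ray(1,1) blocked at (2,2); ray(1,-1) blocked at (2,0)]
  WK@(1,3): attacks (1,4) (1,2) (2,3) (0,3) (2,4) (2,2) (0,4) (0,2)
  WQ@(2,0): attacks (2,1) (2,2) (3,0) (4,0) (1,0) (0,0) (3,1) (1,1) [ray(0,1) blocked at (2,2); ray(1,1) blocked at (3,1); ray(-1,1) blocked at (1,1)]
  WK@(4,1): attacks (4,2) (4,0) (3,1) (3,2) (3,0)
Union (18 distinct): (0,0) (0,2) (0,3) (0,4) (1,0) (1,1) (1,2) (1,4) (2,0) (2,1) (2,2) (2,3) (2,4) (3,0) (3,1) (3,2) (4,0) (4,2)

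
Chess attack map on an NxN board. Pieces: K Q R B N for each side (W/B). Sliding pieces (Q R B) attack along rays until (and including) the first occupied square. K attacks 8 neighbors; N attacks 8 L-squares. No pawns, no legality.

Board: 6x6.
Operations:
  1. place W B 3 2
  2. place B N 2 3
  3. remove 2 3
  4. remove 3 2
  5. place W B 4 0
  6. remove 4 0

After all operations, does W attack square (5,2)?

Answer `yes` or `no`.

Answer: no

Derivation:
Op 1: place WB@(3,2)
Op 2: place BN@(2,3)
Op 3: remove (2,3)
Op 4: remove (3,2)
Op 5: place WB@(4,0)
Op 6: remove (4,0)
Per-piece attacks for W:
W attacks (5,2): no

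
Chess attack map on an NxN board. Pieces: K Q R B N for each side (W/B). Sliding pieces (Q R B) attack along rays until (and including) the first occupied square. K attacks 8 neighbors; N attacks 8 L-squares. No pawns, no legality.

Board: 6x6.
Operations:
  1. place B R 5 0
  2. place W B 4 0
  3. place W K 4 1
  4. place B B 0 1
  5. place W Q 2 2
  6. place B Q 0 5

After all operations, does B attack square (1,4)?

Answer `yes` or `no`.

Op 1: place BR@(5,0)
Op 2: place WB@(4,0)
Op 3: place WK@(4,1)
Op 4: place BB@(0,1)
Op 5: place WQ@(2,2)
Op 6: place BQ@(0,5)
Per-piece attacks for B:
  BB@(0,1): attacks (1,2) (2,3) (3,4) (4,5) (1,0)
  BQ@(0,5): attacks (0,4) (0,3) (0,2) (0,1) (1,5) (2,5) (3,5) (4,5) (5,5) (1,4) (2,3) (3,2) (4,1) [ray(0,-1) blocked at (0,1); ray(1,-1) blocked at (4,1)]
  BR@(5,0): attacks (5,1) (5,2) (5,3) (5,4) (5,5) (4,0) [ray(-1,0) blocked at (4,0)]
B attacks (1,4): yes

Answer: yes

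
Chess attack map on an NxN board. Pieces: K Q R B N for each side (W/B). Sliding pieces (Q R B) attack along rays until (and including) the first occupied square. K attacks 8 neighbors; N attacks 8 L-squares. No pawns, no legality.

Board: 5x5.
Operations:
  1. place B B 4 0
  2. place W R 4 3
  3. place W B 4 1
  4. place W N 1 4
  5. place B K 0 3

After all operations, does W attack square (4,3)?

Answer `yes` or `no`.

Op 1: place BB@(4,0)
Op 2: place WR@(4,3)
Op 3: place WB@(4,1)
Op 4: place WN@(1,4)
Op 5: place BK@(0,3)
Per-piece attacks for W:
  WN@(1,4): attacks (2,2) (3,3) (0,2)
  WB@(4,1): attacks (3,2) (2,3) (1,4) (3,0) [ray(-1,1) blocked at (1,4)]
  WR@(4,3): attacks (4,4) (4,2) (4,1) (3,3) (2,3) (1,3) (0,3) [ray(0,-1) blocked at (4,1); ray(-1,0) blocked at (0,3)]
W attacks (4,3): no

Answer: no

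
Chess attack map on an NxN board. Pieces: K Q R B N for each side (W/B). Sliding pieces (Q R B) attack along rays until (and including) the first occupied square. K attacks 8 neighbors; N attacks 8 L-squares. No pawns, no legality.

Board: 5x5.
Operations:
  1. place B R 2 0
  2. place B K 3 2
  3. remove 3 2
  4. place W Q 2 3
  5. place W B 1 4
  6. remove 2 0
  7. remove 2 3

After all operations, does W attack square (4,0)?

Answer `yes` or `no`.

Answer: no

Derivation:
Op 1: place BR@(2,0)
Op 2: place BK@(3,2)
Op 3: remove (3,2)
Op 4: place WQ@(2,3)
Op 5: place WB@(1,4)
Op 6: remove (2,0)
Op 7: remove (2,3)
Per-piece attacks for W:
  WB@(1,4): attacks (2,3) (3,2) (4,1) (0,3)
W attacks (4,0): no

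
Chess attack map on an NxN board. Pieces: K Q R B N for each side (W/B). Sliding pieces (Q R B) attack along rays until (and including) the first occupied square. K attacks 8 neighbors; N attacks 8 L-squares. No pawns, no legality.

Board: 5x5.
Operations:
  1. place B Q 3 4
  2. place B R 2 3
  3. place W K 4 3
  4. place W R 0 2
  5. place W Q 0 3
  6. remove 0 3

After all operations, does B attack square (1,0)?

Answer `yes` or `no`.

Answer: no

Derivation:
Op 1: place BQ@(3,4)
Op 2: place BR@(2,3)
Op 3: place WK@(4,3)
Op 4: place WR@(0,2)
Op 5: place WQ@(0,3)
Op 6: remove (0,3)
Per-piece attacks for B:
  BR@(2,3): attacks (2,4) (2,2) (2,1) (2,0) (3,3) (4,3) (1,3) (0,3) [ray(1,0) blocked at (4,3)]
  BQ@(3,4): attacks (3,3) (3,2) (3,1) (3,0) (4,4) (2,4) (1,4) (0,4) (4,3) (2,3) [ray(1,-1) blocked at (4,3); ray(-1,-1) blocked at (2,3)]
B attacks (1,0): no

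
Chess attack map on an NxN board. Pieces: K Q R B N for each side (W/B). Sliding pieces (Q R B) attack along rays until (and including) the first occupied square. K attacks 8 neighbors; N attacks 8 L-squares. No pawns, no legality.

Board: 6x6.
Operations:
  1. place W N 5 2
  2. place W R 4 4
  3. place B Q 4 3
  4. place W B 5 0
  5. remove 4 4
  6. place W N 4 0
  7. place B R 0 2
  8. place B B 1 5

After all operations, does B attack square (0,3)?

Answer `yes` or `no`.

Op 1: place WN@(5,2)
Op 2: place WR@(4,4)
Op 3: place BQ@(4,3)
Op 4: place WB@(5,0)
Op 5: remove (4,4)
Op 6: place WN@(4,0)
Op 7: place BR@(0,2)
Op 8: place BB@(1,5)
Per-piece attacks for B:
  BR@(0,2): attacks (0,3) (0,4) (0,5) (0,1) (0,0) (1,2) (2,2) (3,2) (4,2) (5,2) [ray(1,0) blocked at (5,2)]
  BB@(1,5): attacks (2,4) (3,3) (4,2) (5,1) (0,4)
  BQ@(4,3): attacks (4,4) (4,5) (4,2) (4,1) (4,0) (5,3) (3,3) (2,3) (1,3) (0,3) (5,4) (5,2) (3,4) (2,5) (3,2) (2,1) (1,0) [ray(0,-1) blocked at (4,0); ray(1,-1) blocked at (5,2)]
B attacks (0,3): yes

Answer: yes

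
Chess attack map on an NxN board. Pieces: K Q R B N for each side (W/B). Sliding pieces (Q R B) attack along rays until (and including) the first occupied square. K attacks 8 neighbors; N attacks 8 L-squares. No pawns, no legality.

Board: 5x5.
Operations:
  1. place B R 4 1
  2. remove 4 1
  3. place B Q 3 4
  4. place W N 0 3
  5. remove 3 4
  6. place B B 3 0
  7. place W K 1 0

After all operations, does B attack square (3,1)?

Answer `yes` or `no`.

Op 1: place BR@(4,1)
Op 2: remove (4,1)
Op 3: place BQ@(3,4)
Op 4: place WN@(0,3)
Op 5: remove (3,4)
Op 6: place BB@(3,0)
Op 7: place WK@(1,0)
Per-piece attacks for B:
  BB@(3,0): attacks (4,1) (2,1) (1,2) (0,3) [ray(-1,1) blocked at (0,3)]
B attacks (3,1): no

Answer: no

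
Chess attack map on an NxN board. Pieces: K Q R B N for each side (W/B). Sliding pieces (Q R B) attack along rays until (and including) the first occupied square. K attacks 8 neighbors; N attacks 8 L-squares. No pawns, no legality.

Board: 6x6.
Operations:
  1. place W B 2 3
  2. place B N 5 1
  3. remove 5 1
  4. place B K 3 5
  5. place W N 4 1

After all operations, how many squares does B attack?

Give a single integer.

Answer: 5

Derivation:
Op 1: place WB@(2,3)
Op 2: place BN@(5,1)
Op 3: remove (5,1)
Op 4: place BK@(3,5)
Op 5: place WN@(4,1)
Per-piece attacks for B:
  BK@(3,5): attacks (3,4) (4,5) (2,5) (4,4) (2,4)
Union (5 distinct): (2,4) (2,5) (3,4) (4,4) (4,5)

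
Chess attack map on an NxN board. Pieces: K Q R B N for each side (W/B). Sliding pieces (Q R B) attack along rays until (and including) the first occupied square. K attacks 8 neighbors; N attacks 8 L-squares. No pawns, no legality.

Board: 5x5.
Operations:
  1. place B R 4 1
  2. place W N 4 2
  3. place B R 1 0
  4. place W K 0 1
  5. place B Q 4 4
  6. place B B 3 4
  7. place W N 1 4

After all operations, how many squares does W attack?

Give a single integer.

Op 1: place BR@(4,1)
Op 2: place WN@(4,2)
Op 3: place BR@(1,0)
Op 4: place WK@(0,1)
Op 5: place BQ@(4,4)
Op 6: place BB@(3,4)
Op 7: place WN@(1,4)
Per-piece attacks for W:
  WK@(0,1): attacks (0,2) (0,0) (1,1) (1,2) (1,0)
  WN@(1,4): attacks (2,2) (3,3) (0,2)
  WN@(4,2): attacks (3,4) (2,3) (3,0) (2,1)
Union (11 distinct): (0,0) (0,2) (1,0) (1,1) (1,2) (2,1) (2,2) (2,3) (3,0) (3,3) (3,4)

Answer: 11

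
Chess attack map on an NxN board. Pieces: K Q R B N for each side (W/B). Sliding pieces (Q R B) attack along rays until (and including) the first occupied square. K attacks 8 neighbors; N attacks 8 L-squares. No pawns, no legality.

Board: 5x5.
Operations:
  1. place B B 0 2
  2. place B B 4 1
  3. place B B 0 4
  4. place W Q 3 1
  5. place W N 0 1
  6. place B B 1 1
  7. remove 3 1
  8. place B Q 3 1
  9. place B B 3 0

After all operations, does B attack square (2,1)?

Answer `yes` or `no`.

Op 1: place BB@(0,2)
Op 2: place BB@(4,1)
Op 3: place BB@(0,4)
Op 4: place WQ@(3,1)
Op 5: place WN@(0,1)
Op 6: place BB@(1,1)
Op 7: remove (3,1)
Op 8: place BQ@(3,1)
Op 9: place BB@(3,0)
Per-piece attacks for B:
  BB@(0,2): attacks (1,3) (2,4) (1,1) [ray(1,-1) blocked at (1,1)]
  BB@(0,4): attacks (1,3) (2,2) (3,1) [ray(1,-1) blocked at (3,1)]
  BB@(1,1): attacks (2,2) (3,3) (4,4) (2,0) (0,2) (0,0) [ray(-1,1) blocked at (0,2)]
  BB@(3,0): attacks (4,1) (2,1) (1,2) (0,3) [ray(1,1) blocked at (4,1)]
  BQ@(3,1): attacks (3,2) (3,3) (3,4) (3,0) (4,1) (2,1) (1,1) (4,2) (4,0) (2,2) (1,3) (0,4) (2,0) [ray(0,-1) blocked at (3,0); ray(1,0) blocked at (4,1); ray(-1,0) blocked at (1,1); ray(-1,1) blocked at (0,4)]
  BB@(4,1): attacks (3,2) (2,3) (1,4) (3,0) [ray(-1,-1) blocked at (3,0)]
B attacks (2,1): yes

Answer: yes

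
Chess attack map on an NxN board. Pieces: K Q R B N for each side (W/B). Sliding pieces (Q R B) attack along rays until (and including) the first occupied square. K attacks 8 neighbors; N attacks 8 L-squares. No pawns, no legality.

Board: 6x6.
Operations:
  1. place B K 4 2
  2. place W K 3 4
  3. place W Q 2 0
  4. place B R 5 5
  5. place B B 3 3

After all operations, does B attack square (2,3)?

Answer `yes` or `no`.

Op 1: place BK@(4,2)
Op 2: place WK@(3,4)
Op 3: place WQ@(2,0)
Op 4: place BR@(5,5)
Op 5: place BB@(3,3)
Per-piece attacks for B:
  BB@(3,3): attacks (4,4) (5,5) (4,2) (2,4) (1,5) (2,2) (1,1) (0,0) [ray(1,1) blocked at (5,5); ray(1,-1) blocked at (4,2)]
  BK@(4,2): attacks (4,3) (4,1) (5,2) (3,2) (5,3) (5,1) (3,3) (3,1)
  BR@(5,5): attacks (5,4) (5,3) (5,2) (5,1) (5,0) (4,5) (3,5) (2,5) (1,5) (0,5)
B attacks (2,3): no

Answer: no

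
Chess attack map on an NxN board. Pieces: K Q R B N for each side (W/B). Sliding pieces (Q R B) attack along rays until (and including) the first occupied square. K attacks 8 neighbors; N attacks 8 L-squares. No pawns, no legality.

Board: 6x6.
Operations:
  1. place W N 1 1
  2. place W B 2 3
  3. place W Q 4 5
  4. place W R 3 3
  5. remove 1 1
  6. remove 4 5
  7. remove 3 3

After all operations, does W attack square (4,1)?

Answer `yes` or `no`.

Answer: yes

Derivation:
Op 1: place WN@(1,1)
Op 2: place WB@(2,3)
Op 3: place WQ@(4,5)
Op 4: place WR@(3,3)
Op 5: remove (1,1)
Op 6: remove (4,5)
Op 7: remove (3,3)
Per-piece attacks for W:
  WB@(2,3): attacks (3,4) (4,5) (3,2) (4,1) (5,0) (1,4) (0,5) (1,2) (0,1)
W attacks (4,1): yes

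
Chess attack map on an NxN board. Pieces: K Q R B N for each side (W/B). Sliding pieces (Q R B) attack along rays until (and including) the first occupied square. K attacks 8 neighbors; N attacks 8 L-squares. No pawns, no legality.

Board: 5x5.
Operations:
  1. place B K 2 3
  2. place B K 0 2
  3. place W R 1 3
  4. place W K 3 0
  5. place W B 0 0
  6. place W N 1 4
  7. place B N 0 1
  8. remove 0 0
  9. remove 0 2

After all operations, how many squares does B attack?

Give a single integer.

Answer: 9

Derivation:
Op 1: place BK@(2,3)
Op 2: place BK@(0,2)
Op 3: place WR@(1,3)
Op 4: place WK@(3,0)
Op 5: place WB@(0,0)
Op 6: place WN@(1,4)
Op 7: place BN@(0,1)
Op 8: remove (0,0)
Op 9: remove (0,2)
Per-piece attacks for B:
  BN@(0,1): attacks (1,3) (2,2) (2,0)
  BK@(2,3): attacks (2,4) (2,2) (3,3) (1,3) (3,4) (3,2) (1,4) (1,2)
Union (9 distinct): (1,2) (1,3) (1,4) (2,0) (2,2) (2,4) (3,2) (3,3) (3,4)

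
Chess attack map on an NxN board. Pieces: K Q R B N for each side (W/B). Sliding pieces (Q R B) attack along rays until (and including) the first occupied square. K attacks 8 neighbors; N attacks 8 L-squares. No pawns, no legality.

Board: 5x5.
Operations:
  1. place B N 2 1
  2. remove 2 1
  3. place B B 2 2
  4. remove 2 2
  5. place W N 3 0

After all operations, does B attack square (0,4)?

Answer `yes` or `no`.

Op 1: place BN@(2,1)
Op 2: remove (2,1)
Op 3: place BB@(2,2)
Op 4: remove (2,2)
Op 5: place WN@(3,0)
Per-piece attacks for B:
B attacks (0,4): no

Answer: no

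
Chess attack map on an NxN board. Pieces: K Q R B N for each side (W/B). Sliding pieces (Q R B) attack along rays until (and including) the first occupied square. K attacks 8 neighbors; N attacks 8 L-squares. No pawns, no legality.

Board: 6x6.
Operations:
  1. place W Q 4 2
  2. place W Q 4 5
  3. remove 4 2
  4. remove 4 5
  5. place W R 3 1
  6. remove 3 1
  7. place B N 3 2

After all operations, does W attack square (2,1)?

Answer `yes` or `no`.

Op 1: place WQ@(4,2)
Op 2: place WQ@(4,5)
Op 3: remove (4,2)
Op 4: remove (4,5)
Op 5: place WR@(3,1)
Op 6: remove (3,1)
Op 7: place BN@(3,2)
Per-piece attacks for W:
W attacks (2,1): no

Answer: no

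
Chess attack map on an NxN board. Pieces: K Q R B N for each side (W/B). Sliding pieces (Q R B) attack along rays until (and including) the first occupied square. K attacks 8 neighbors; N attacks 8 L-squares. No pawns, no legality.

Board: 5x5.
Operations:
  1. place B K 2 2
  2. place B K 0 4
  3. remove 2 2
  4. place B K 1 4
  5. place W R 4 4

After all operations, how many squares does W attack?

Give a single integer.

Op 1: place BK@(2,2)
Op 2: place BK@(0,4)
Op 3: remove (2,2)
Op 4: place BK@(1,4)
Op 5: place WR@(4,4)
Per-piece attacks for W:
  WR@(4,4): attacks (4,3) (4,2) (4,1) (4,0) (3,4) (2,4) (1,4) [ray(-1,0) blocked at (1,4)]
Union (7 distinct): (1,4) (2,4) (3,4) (4,0) (4,1) (4,2) (4,3)

Answer: 7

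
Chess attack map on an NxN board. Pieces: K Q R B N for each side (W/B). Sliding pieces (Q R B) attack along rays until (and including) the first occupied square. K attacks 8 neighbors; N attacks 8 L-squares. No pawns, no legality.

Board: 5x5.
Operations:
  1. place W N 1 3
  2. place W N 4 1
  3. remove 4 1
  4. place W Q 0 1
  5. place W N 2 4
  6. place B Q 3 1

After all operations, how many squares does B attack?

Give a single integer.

Answer: 13

Derivation:
Op 1: place WN@(1,3)
Op 2: place WN@(4,1)
Op 3: remove (4,1)
Op 4: place WQ@(0,1)
Op 5: place WN@(2,4)
Op 6: place BQ@(3,1)
Per-piece attacks for B:
  BQ@(3,1): attacks (3,2) (3,3) (3,4) (3,0) (4,1) (2,1) (1,1) (0,1) (4,2) (4,0) (2,2) (1,3) (2,0) [ray(-1,0) blocked at (0,1); ray(-1,1) blocked at (1,3)]
Union (13 distinct): (0,1) (1,1) (1,3) (2,0) (2,1) (2,2) (3,0) (3,2) (3,3) (3,4) (4,0) (4,1) (4,2)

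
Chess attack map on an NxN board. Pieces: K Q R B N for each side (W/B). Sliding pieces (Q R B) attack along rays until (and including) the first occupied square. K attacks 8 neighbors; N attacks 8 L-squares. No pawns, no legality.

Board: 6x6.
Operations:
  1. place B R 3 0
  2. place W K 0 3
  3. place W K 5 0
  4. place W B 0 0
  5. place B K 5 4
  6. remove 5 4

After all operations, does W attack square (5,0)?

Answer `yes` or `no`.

Answer: no

Derivation:
Op 1: place BR@(3,0)
Op 2: place WK@(0,3)
Op 3: place WK@(5,0)
Op 4: place WB@(0,0)
Op 5: place BK@(5,4)
Op 6: remove (5,4)
Per-piece attacks for W:
  WB@(0,0): attacks (1,1) (2,2) (3,3) (4,4) (5,5)
  WK@(0,3): attacks (0,4) (0,2) (1,3) (1,4) (1,2)
  WK@(5,0): attacks (5,1) (4,0) (4,1)
W attacks (5,0): no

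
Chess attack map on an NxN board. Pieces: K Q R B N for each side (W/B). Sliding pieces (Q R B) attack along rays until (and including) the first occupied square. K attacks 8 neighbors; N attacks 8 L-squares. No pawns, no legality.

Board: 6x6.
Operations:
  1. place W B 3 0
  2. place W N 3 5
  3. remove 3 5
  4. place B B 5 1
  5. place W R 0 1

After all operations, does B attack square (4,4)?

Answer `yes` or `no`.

Answer: no

Derivation:
Op 1: place WB@(3,0)
Op 2: place WN@(3,5)
Op 3: remove (3,5)
Op 4: place BB@(5,1)
Op 5: place WR@(0,1)
Per-piece attacks for B:
  BB@(5,1): attacks (4,2) (3,3) (2,4) (1,5) (4,0)
B attacks (4,4): no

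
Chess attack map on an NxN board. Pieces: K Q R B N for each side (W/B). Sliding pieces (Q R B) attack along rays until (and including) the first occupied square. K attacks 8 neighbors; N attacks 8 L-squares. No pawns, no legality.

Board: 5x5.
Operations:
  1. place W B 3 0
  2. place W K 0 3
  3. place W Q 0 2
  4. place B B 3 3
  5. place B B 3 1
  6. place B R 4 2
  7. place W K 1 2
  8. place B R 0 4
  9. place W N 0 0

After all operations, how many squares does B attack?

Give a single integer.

Answer: 17

Derivation:
Op 1: place WB@(3,0)
Op 2: place WK@(0,3)
Op 3: place WQ@(0,2)
Op 4: place BB@(3,3)
Op 5: place BB@(3,1)
Op 6: place BR@(4,2)
Op 7: place WK@(1,2)
Op 8: place BR@(0,4)
Op 9: place WN@(0,0)
Per-piece attacks for B:
  BR@(0,4): attacks (0,3) (1,4) (2,4) (3,4) (4,4) [ray(0,-1) blocked at (0,3)]
  BB@(3,1): attacks (4,2) (4,0) (2,2) (1,3) (0,4) (2,0) [ray(1,1) blocked at (4,2); ray(-1,1) blocked at (0,4)]
  BB@(3,3): attacks (4,4) (4,2) (2,4) (2,2) (1,1) (0,0) [ray(1,-1) blocked at (4,2); ray(-1,-1) blocked at (0,0)]
  BR@(4,2): attacks (4,3) (4,4) (4,1) (4,0) (3,2) (2,2) (1,2) [ray(-1,0) blocked at (1,2)]
Union (17 distinct): (0,0) (0,3) (0,4) (1,1) (1,2) (1,3) (1,4) (2,0) (2,2) (2,4) (3,2) (3,4) (4,0) (4,1) (4,2) (4,3) (4,4)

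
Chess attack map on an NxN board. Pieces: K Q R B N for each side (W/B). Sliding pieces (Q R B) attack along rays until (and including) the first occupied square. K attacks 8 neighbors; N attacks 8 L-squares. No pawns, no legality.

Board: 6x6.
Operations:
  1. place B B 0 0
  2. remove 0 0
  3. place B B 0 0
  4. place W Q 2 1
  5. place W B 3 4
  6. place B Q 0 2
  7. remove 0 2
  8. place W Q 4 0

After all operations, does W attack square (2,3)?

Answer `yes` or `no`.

Answer: yes

Derivation:
Op 1: place BB@(0,0)
Op 2: remove (0,0)
Op 3: place BB@(0,0)
Op 4: place WQ@(2,1)
Op 5: place WB@(3,4)
Op 6: place BQ@(0,2)
Op 7: remove (0,2)
Op 8: place WQ@(4,0)
Per-piece attacks for W:
  WQ@(2,1): attacks (2,2) (2,3) (2,4) (2,5) (2,0) (3,1) (4,1) (5,1) (1,1) (0,1) (3,2) (4,3) (5,4) (3,0) (1,2) (0,3) (1,0)
  WB@(3,4): attacks (4,5) (4,3) (5,2) (2,5) (2,3) (1,2) (0,1)
  WQ@(4,0): attacks (4,1) (4,2) (4,3) (4,4) (4,5) (5,0) (3,0) (2,0) (1,0) (0,0) (5,1) (3,1) (2,2) (1,3) (0,4) [ray(-1,0) blocked at (0,0)]
W attacks (2,3): yes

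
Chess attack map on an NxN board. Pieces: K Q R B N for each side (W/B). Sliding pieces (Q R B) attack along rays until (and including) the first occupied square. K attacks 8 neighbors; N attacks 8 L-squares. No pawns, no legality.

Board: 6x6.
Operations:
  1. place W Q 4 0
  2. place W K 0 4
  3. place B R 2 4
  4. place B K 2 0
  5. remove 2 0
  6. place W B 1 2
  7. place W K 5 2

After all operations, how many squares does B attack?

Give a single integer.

Op 1: place WQ@(4,0)
Op 2: place WK@(0,4)
Op 3: place BR@(2,4)
Op 4: place BK@(2,0)
Op 5: remove (2,0)
Op 6: place WB@(1,2)
Op 7: place WK@(5,2)
Per-piece attacks for B:
  BR@(2,4): attacks (2,5) (2,3) (2,2) (2,1) (2,0) (3,4) (4,4) (5,4) (1,4) (0,4) [ray(-1,0) blocked at (0,4)]
Union (10 distinct): (0,4) (1,4) (2,0) (2,1) (2,2) (2,3) (2,5) (3,4) (4,4) (5,4)

Answer: 10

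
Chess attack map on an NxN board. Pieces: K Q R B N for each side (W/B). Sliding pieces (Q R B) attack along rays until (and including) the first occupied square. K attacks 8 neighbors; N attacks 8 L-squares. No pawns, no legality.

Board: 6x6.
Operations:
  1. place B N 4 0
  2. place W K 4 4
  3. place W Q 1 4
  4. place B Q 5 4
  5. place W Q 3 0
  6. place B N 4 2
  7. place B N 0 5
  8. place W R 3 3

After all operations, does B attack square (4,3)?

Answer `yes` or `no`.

Op 1: place BN@(4,0)
Op 2: place WK@(4,4)
Op 3: place WQ@(1,4)
Op 4: place BQ@(5,4)
Op 5: place WQ@(3,0)
Op 6: place BN@(4,2)
Op 7: place BN@(0,5)
Op 8: place WR@(3,3)
Per-piece attacks for B:
  BN@(0,5): attacks (1,3) (2,4)
  BN@(4,0): attacks (5,2) (3,2) (2,1)
  BN@(4,2): attacks (5,4) (3,4) (2,3) (5,0) (3,0) (2,1)
  BQ@(5,4): attacks (5,5) (5,3) (5,2) (5,1) (5,0) (4,4) (4,5) (4,3) (3,2) (2,1) (1,0) [ray(-1,0) blocked at (4,4)]
B attacks (4,3): yes

Answer: yes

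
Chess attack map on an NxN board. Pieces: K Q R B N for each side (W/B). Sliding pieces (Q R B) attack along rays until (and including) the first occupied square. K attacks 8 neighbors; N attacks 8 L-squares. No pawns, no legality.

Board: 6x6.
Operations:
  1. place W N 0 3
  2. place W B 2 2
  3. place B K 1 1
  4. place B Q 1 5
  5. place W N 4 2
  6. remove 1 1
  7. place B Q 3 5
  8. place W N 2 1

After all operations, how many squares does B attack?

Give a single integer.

Answer: 22

Derivation:
Op 1: place WN@(0,3)
Op 2: place WB@(2,2)
Op 3: place BK@(1,1)
Op 4: place BQ@(1,5)
Op 5: place WN@(4,2)
Op 6: remove (1,1)
Op 7: place BQ@(3,5)
Op 8: place WN@(2,1)
Per-piece attacks for B:
  BQ@(1,5): attacks (1,4) (1,3) (1,2) (1,1) (1,0) (2,5) (3,5) (0,5) (2,4) (3,3) (4,2) (0,4) [ray(1,0) blocked at (3,5); ray(1,-1) blocked at (4,2)]
  BQ@(3,5): attacks (3,4) (3,3) (3,2) (3,1) (3,0) (4,5) (5,5) (2,5) (1,5) (4,4) (5,3) (2,4) (1,3) (0,2) [ray(-1,0) blocked at (1,5)]
Union (22 distinct): (0,2) (0,4) (0,5) (1,0) (1,1) (1,2) (1,3) (1,4) (1,5) (2,4) (2,5) (3,0) (3,1) (3,2) (3,3) (3,4) (3,5) (4,2) (4,4) (4,5) (5,3) (5,5)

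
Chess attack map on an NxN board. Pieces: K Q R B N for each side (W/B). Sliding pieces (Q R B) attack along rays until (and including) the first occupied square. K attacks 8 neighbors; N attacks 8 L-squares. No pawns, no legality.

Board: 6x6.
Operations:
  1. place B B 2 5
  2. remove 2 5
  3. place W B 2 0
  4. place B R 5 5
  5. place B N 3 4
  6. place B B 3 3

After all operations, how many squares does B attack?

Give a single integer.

Answer: 18

Derivation:
Op 1: place BB@(2,5)
Op 2: remove (2,5)
Op 3: place WB@(2,0)
Op 4: place BR@(5,5)
Op 5: place BN@(3,4)
Op 6: place BB@(3,3)
Per-piece attacks for B:
  BB@(3,3): attacks (4,4) (5,5) (4,2) (5,1) (2,4) (1,5) (2,2) (1,1) (0,0) [ray(1,1) blocked at (5,5)]
  BN@(3,4): attacks (5,5) (1,5) (4,2) (5,3) (2,2) (1,3)
  BR@(5,5): attacks (5,4) (5,3) (5,2) (5,1) (5,0) (4,5) (3,5) (2,5) (1,5) (0,5)
Union (18 distinct): (0,0) (0,5) (1,1) (1,3) (1,5) (2,2) (2,4) (2,5) (3,5) (4,2) (4,4) (4,5) (5,0) (5,1) (5,2) (5,3) (5,4) (5,5)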